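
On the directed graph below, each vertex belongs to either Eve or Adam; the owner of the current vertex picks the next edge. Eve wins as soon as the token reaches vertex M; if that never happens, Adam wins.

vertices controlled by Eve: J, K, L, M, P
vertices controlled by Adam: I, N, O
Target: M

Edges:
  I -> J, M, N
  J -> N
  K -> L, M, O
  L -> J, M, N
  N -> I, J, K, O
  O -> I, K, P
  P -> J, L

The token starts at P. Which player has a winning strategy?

Eve

A0 = {M}
A1: add {K, L} — K (Eve) has K→M; L (Eve) has L→M.
A2: add {P} — P (Eve) has P→L.
A3 = A2; e.g. I (Adam) can still go to J. Fixed point.
P ∈ A2, so Eve can force the target.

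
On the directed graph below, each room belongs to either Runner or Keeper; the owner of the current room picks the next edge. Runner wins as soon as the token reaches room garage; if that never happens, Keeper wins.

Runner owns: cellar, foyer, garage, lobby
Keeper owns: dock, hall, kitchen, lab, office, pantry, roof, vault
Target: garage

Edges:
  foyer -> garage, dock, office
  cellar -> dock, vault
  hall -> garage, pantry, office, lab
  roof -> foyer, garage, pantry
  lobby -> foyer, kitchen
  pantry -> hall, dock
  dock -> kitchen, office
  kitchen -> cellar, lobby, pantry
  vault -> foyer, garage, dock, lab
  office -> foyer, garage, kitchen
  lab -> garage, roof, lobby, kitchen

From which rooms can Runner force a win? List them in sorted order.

A0 = {garage}
A1: add {foyer} — foyer (Runner) has foyer→garage.
A2: add {lobby} — lobby (Runner) has lobby→foyer.
A3 = A2; e.g. cellar (Runner) has no edge into A2. Fixed point.
Runner's winning region = {foyer, garage, lobby}.

foyer, garage, lobby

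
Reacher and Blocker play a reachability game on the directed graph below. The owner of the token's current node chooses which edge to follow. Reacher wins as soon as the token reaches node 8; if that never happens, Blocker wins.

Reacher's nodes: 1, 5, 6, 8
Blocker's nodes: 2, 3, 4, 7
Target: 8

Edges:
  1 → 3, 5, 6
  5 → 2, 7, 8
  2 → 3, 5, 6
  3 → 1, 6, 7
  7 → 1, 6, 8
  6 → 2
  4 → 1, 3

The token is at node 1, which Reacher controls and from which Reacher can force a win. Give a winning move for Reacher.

5

A0 = {8}
A1: add {5} — 5 (Reacher) has 5→8.
A2: add {1} — 1 (Reacher) has 1→5.
A3 = A2; e.g. 2 (Blocker) can still go to 3. Fixed point.
From 1, successor 5 is in the attractor (rank 1); the other successors 3, 6 are not.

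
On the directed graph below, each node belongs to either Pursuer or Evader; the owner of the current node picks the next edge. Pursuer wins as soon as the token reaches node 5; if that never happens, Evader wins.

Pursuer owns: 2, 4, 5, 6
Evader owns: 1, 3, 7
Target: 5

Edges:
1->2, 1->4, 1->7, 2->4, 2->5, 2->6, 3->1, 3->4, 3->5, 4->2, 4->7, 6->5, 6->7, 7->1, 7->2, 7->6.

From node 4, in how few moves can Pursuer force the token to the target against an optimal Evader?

A0 = {5}
A1: add {2, 6} — 2 (Pursuer) has 2→5; 6 (Pursuer) has 6→5.
A2: add {4} — 4 (Pursuer) has 4→2.
A3 = A2; e.g. 1 (Evader) can still go to 7. Fixed point.
4 enters the attractor at level 2, so Pursuer can force the target in 2 moves from there.

2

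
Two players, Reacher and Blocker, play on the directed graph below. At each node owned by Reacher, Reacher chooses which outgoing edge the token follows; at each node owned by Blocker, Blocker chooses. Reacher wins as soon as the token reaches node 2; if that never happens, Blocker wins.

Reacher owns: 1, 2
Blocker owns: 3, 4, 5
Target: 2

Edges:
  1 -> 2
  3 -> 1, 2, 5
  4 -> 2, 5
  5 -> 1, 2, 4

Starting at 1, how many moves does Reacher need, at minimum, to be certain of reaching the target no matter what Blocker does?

1

A0 = {2}
A1: add {1} — 1 (Reacher) has 1→2.
A2 = A1; e.g. 3 (Blocker) can still go to 5. Fixed point.
1 enters the attractor at level 1, so Reacher can force the target in 1 move from there.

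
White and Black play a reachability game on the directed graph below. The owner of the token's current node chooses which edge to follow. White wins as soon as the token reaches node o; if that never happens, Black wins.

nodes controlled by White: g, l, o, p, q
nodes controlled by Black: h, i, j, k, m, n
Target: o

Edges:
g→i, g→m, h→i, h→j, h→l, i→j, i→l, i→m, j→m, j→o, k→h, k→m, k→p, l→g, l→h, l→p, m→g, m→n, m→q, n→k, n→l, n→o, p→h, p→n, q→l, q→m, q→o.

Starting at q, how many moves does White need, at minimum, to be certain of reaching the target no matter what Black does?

A0 = {o}
A1: add {q} — q (White) has q→o.
A2 = A1; e.g. g (White) has no edge into A1. Fixed point.
q enters the attractor at level 1, so White can force the target in 1 move from there.

1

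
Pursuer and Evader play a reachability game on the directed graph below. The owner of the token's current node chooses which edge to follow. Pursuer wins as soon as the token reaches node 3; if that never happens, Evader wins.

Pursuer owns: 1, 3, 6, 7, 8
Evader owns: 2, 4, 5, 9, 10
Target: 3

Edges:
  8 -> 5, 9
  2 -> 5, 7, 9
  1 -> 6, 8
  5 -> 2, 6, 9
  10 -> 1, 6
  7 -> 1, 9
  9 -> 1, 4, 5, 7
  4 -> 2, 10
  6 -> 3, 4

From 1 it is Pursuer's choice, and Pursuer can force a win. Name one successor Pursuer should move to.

A0 = {3}
A1: add {6} — 6 (Pursuer) has 6→3.
A2: add {1} — 1 (Pursuer) has 1→6.
A3: add {7, 10} — 7 (Pursuer) has 7→1; 10 (Evader): all of {1, 6} already in.
A4 = A3; e.g. 2 (Evader) can still go to 5. Fixed point.
From 1, successor 6 is in the attractor (rank 1); the other successor 8 is not.

6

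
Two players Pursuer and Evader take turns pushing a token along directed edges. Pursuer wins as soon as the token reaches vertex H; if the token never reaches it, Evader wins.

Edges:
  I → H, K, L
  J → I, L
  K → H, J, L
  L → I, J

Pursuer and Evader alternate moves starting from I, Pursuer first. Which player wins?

Pursuer

Track states (vertex, player-to-move).
A0 = {(H,Pursuer), (H,Evader)}
A1: add {(I,Pursuer), (K,Pursuer)}.
(I,Pursuer) ∈ A1 ⇒ Pursuer forces the target.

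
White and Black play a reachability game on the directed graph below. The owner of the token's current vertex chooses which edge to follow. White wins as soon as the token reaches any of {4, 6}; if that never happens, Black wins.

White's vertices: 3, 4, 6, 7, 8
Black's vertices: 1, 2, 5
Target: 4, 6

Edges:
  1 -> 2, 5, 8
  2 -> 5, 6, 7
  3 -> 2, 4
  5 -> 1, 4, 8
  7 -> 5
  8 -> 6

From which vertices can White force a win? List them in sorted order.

3, 4, 6, 8

A0 = {4, 6}
A1: add {3, 8} — 3 (White) has 3→4; 8 (White) has 8→6.
A2 = A1; e.g. 1 (Black) can still go to 2. Fixed point.
White's winning region = {3, 4, 6, 8}.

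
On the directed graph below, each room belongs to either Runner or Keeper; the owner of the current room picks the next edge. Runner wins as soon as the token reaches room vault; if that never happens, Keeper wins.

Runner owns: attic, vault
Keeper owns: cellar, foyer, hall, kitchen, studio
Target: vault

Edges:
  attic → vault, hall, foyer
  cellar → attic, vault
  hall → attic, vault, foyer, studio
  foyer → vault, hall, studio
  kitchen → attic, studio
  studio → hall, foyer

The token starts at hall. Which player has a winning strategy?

Keeper

A0 = {vault}
A1: add {attic} — attic (Runner) has attic→vault.
A2: add {cellar} — cellar (Keeper): all of {attic, vault} already in.
A3 = A2; e.g. hall (Keeper) can still go to foyer. Fixed point.
hall never enters the attractor, so Keeper can avoid the target forever.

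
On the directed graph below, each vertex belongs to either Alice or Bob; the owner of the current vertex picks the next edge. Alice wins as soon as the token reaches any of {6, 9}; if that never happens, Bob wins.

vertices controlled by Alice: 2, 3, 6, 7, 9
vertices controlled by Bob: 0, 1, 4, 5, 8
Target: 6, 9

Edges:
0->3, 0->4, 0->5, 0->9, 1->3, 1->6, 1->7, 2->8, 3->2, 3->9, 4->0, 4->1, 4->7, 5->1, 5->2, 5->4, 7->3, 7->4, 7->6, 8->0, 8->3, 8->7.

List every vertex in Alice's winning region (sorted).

A0 = {6, 9}
A1: add {3, 7} — 3 (Alice) has 3→9; 7 (Alice) has 7→6.
A2: add {1} — 1 (Bob): all of {3, 6, 7} already in.
A3 = A2; e.g. 0 (Bob) can still go to 4. Fixed point.
Alice's winning region = {1, 3, 6, 7, 9}.

1, 3, 6, 7, 9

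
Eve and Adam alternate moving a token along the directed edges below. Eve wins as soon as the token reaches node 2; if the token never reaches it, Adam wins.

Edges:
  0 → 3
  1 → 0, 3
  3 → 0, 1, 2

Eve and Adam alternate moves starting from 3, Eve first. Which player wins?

Track states (vertex, player-to-move).
A0 = {(2,Eve), (2,Adam)}
A1: add {(3,Eve)}.
(3,Eve) ∈ A1 ⇒ Eve forces the target.

Eve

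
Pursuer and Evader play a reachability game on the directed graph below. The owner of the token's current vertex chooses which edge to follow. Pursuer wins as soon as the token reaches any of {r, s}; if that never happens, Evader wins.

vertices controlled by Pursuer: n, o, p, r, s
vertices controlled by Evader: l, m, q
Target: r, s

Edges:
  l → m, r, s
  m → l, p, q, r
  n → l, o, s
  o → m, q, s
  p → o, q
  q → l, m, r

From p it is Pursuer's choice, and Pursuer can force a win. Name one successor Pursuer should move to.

o

A0 = {r, s}
A1: add {n, o} — n (Pursuer) has n→s; o (Pursuer) has o→s.
A2: add {p} — p (Pursuer) has p→o.
A3 = A2; e.g. l (Evader) can still go to m. Fixed point.
From p, successor o is in the attractor (rank 1); the other successor q is not.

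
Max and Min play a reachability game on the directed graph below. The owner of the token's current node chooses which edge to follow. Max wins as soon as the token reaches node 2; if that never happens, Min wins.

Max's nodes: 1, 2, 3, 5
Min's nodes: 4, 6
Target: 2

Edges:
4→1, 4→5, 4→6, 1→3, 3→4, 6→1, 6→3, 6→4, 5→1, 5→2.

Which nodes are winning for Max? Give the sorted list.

2, 5

A0 = {2}
A1: add {5} — 5 (Max) has 5→2.
A2 = A1; e.g. 1 (Max) has no edge into A1. Fixed point.
Max's winning region = {2, 5}.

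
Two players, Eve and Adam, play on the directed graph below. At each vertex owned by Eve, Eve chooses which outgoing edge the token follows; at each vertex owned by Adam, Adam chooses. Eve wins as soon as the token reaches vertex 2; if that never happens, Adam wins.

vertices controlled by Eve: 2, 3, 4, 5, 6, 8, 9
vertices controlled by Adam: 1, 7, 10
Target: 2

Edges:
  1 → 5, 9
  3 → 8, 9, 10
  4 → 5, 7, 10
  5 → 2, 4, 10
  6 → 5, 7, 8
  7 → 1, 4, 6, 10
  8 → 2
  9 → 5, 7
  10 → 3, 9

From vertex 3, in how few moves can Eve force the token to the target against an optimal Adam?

A0 = {2}
A1: add {5, 8} — 5 (Eve) has 5→2; 8 (Eve) has 8→2.
A2: add {3, 4, 6, 9} — 3 (Eve) has 3→8; 4 (Eve) has 4→5; 6 (Eve) has 6→5; 9 (Eve) has 9→5.
3 enters the attractor at level 2, so Eve can force the target in 2 moves from there.

2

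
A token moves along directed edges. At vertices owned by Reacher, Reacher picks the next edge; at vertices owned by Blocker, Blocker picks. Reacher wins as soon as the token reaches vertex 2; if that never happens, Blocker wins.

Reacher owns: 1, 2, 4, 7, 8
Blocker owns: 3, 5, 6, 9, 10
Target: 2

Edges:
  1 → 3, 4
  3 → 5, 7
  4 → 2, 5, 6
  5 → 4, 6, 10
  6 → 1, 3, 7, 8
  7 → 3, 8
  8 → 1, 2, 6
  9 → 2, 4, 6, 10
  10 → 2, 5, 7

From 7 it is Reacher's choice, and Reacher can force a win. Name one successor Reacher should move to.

8

A0 = {2}
A1: add {4, 8} — 4 (Reacher) has 4→2; 8 (Reacher) has 8→2.
A2: add {1, 7} — 1 (Reacher) has 1→4; 7 (Reacher) has 7→8.
A3 = A2; e.g. 3 (Blocker) can still go to 5. Fixed point.
From 7, successor 8 is in the attractor (rank 1); the other successor 3 is not.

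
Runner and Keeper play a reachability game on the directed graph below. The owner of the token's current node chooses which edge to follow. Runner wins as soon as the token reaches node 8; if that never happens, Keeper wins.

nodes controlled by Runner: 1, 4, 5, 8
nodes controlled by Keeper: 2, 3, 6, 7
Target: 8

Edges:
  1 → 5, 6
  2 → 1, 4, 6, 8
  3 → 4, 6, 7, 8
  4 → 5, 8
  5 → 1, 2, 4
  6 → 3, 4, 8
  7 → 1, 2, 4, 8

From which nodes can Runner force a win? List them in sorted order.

A0 = {8}
A1: add {4} — 4 (Runner) has 4→8.
A2: add {5} — 5 (Runner) has 5→4.
A3: add {1} — 1 (Runner) has 1→5.
A4 = A3; e.g. 2 (Keeper) can still go to 6. Fixed point.
Runner's winning region = {1, 4, 5, 8}.

1, 4, 5, 8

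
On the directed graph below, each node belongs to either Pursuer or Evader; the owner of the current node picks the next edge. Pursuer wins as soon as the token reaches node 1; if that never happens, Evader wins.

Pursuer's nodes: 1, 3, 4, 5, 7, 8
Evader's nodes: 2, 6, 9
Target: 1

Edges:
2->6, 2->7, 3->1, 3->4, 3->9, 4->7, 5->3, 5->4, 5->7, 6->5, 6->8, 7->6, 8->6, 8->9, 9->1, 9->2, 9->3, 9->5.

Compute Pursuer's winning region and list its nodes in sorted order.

1, 3, 5

A0 = {1}
A1: add {3} — 3 (Pursuer) has 3→1.
A2: add {5} — 5 (Pursuer) has 5→3.
A3 = A2; e.g. 2 (Evader) can still go to 6. Fixed point.
Pursuer's winning region = {1, 3, 5}.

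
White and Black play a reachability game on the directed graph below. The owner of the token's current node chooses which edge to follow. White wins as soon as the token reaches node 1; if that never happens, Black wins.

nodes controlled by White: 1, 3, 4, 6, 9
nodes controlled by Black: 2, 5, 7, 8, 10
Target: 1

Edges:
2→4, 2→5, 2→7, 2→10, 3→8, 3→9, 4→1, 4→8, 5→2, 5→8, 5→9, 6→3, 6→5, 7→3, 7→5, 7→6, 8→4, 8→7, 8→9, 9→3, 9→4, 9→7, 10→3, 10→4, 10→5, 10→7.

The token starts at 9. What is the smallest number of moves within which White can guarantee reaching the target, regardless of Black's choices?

2

A0 = {1}
A1: add {4} — 4 (White) has 4→1.
A2: add {9} — 9 (White) has 9→4.
9 enters the attractor at level 2, so White can force the target in 2 moves from there.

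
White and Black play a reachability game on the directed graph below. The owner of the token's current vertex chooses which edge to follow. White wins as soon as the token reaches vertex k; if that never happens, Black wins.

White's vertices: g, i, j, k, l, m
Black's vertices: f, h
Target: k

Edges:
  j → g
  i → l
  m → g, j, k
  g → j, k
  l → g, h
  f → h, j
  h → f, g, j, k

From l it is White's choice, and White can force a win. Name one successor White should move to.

A0 = {k}
A1: add {g, m} — g (White) has g→k; m (White) has m→k.
A2: add {j, l} — j (White) has j→g; l (White) has l→g.
A3: add {i} — i (White) has i→l.
A4 = A3; e.g. f (Black) can still go to h. Fixed point.
From l, successor g is in the attractor (rank 1); the other successor h is not.

g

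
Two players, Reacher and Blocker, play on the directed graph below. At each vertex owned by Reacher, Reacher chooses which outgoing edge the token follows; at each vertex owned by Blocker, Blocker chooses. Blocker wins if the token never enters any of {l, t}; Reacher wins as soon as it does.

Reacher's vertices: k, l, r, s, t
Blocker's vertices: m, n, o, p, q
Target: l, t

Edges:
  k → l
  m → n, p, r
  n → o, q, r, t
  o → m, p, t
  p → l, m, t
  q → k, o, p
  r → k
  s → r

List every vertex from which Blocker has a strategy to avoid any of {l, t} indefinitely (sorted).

m, n, o, p, q

A0 = {l, t}
A1: add {k} — k (Reacher) has k→l.
A2: add {r} — r (Reacher) has r→k.
A3: add {s} — s (Reacher) has s→r.
A4 = A3; e.g. m (Blocker) can still go to n. Fixed point.
Reacher's attractor = {k, l, r, s, t}; Blocker avoids the target exactly from the complement.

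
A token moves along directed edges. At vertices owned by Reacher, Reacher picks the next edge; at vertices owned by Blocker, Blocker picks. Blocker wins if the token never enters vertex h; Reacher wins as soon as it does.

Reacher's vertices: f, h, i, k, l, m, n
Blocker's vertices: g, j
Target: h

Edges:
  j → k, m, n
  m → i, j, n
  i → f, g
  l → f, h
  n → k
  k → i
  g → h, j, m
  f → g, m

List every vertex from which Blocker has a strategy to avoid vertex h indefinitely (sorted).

A0 = {h}
A1: add {l} — l (Reacher) has l→h.
A2 = A1; e.g. f (Reacher) has no edge into A1. Fixed point.
Reacher's attractor = {h, l}; Blocker avoids the target exactly from the complement.

f, g, i, j, k, m, n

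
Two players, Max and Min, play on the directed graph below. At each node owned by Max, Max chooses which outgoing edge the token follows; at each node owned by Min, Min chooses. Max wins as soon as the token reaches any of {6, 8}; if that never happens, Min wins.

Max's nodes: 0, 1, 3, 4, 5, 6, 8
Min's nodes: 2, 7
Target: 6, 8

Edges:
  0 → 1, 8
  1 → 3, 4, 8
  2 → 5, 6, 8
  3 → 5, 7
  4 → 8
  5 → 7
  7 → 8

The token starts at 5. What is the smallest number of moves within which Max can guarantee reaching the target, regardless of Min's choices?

2

A0 = {6, 8}
A1: add {0, 1, 4, 7} — 0 (Max) has 0→8; 1 (Max) has 1→8; 4 (Max) has 4→8; 7 (Min): all of {8} already in.
A2: add {3, 5} — 3 (Max) has 3→7; 5 (Max) has 5→7.
5 enters the attractor at level 2, so Max can force the target in 2 moves from there.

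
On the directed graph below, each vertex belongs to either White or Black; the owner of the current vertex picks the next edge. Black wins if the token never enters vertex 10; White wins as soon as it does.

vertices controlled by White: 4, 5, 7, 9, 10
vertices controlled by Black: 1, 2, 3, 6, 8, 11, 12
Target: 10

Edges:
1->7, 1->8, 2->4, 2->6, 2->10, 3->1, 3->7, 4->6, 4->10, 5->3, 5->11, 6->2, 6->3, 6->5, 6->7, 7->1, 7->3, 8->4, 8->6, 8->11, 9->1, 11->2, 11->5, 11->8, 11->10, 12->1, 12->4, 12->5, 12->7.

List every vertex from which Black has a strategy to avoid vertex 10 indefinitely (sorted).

A0 = {10}
A1: add {4} — 4 (White) has 4→10.
A2 = A1; e.g. 1 (Black) can still go to 7. Fixed point.
White's attractor = {4, 10}; Black avoids the target exactly from the complement.

1, 2, 3, 5, 6, 7, 8, 9, 11, 12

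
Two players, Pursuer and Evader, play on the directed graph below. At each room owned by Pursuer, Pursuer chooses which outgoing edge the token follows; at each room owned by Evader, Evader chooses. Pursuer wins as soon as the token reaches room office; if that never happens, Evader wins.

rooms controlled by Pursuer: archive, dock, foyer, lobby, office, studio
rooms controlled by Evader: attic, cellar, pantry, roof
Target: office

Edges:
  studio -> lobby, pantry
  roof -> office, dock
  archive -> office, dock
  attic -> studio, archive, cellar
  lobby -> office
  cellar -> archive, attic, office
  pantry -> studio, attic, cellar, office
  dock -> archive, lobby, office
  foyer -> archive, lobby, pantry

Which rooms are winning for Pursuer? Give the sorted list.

archive, dock, foyer, lobby, office, roof, studio

A0 = {office}
A1: add {archive, dock, lobby} — archive (Pursuer) has archive→office; lobby (Pursuer) has lobby→office; dock (Pursuer) has dock→office.
A2: add {foyer, roof, studio} — studio (Pursuer) has studio→lobby; roof (Evader): all of {office, dock} already in; foyer (Pursuer) has foyer→archive.
A3 = A2; e.g. attic (Evader) can still go to cellar. Fixed point.
Pursuer's winning region = {archive, dock, foyer, lobby, office, roof, studio}.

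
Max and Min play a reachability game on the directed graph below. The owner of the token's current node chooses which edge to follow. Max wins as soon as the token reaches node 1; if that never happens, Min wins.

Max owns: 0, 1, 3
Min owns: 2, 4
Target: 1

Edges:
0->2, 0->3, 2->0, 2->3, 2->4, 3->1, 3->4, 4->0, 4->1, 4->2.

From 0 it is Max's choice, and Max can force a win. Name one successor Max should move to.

A0 = {1}
A1: add {3} — 3 (Max) has 3→1.
A2: add {0} — 0 (Max) has 0→3.
A3 = A2; e.g. 2 (Min) can still go to 4. Fixed point.
From 0, successor 3 is in the attractor (rank 1); the other successor 2 is not.

3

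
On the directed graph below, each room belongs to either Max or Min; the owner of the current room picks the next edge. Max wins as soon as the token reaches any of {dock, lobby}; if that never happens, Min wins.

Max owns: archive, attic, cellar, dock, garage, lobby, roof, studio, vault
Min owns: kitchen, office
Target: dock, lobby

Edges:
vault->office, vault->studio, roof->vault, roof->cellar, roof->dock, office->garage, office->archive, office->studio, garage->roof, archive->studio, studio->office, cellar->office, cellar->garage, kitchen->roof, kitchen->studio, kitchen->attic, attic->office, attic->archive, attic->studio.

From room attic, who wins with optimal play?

A0 = {dock, lobby}
A1: add {roof} — roof (Max) has roof→dock.
A2: add {garage} — garage (Max) has garage→roof.
A3: add {cellar} — cellar (Max) has cellar→garage.
A4 = A3; e.g. vault (Max) has no edge into A3. Fixed point.
attic never enters the attractor, so Min can avoid the target forever.

Min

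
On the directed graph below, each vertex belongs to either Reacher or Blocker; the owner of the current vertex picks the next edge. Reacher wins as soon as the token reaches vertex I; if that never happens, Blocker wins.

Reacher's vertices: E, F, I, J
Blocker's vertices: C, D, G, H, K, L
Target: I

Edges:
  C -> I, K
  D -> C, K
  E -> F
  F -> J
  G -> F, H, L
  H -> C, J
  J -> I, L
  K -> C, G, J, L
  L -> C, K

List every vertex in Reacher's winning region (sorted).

E, F, I, J

A0 = {I}
A1: add {J} — J (Reacher) has J→I.
A2: add {F} — F (Reacher) has F→J.
A3: add {E} — E (Reacher) has E→F.
A4 = A3; e.g. C (Blocker) can still go to K. Fixed point.
Reacher's winning region = {E, F, I, J}.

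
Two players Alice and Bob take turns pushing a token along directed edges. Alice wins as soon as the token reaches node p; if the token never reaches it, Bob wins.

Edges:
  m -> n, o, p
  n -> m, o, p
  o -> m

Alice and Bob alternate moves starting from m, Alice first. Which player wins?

Alice

Track states (vertex, player-to-move).
A0 = {(p,Alice), (p,Bob)}
A1: add {(m,Alice), (n,Alice)}.
(m,Alice) ∈ A1 ⇒ Alice forces the target.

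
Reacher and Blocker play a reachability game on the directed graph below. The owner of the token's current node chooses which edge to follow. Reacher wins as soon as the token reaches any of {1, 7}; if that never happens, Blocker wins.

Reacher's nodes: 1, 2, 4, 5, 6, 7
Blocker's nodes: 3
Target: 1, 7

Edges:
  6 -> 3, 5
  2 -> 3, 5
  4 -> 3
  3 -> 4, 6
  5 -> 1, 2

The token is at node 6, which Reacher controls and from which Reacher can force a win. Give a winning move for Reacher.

A0 = {1, 7}
A1: add {5} — 5 (Reacher) has 5→1.
A2: add {2, 6} — 2 (Reacher) has 2→5; 6 (Reacher) has 6→5.
A3 = A2; e.g. 3 (Blocker) can still go to 4. Fixed point.
From 6, successor 5 is in the attractor (rank 1); the other successor 3 is not.

5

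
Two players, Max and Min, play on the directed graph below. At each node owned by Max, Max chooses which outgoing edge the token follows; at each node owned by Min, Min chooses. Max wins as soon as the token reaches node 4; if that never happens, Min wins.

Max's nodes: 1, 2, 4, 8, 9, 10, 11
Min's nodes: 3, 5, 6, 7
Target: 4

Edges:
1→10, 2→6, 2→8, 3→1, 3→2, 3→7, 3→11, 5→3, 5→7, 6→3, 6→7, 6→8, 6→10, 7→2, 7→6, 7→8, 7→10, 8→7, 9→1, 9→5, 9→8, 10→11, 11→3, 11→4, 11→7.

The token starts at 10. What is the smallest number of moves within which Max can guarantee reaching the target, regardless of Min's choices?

2

A0 = {4}
A1: add {11} — 11 (Max) has 11→4.
A2: add {10} — 10 (Max) has 10→11.
10 enters the attractor at level 2, so Max can force the target in 2 moves from there.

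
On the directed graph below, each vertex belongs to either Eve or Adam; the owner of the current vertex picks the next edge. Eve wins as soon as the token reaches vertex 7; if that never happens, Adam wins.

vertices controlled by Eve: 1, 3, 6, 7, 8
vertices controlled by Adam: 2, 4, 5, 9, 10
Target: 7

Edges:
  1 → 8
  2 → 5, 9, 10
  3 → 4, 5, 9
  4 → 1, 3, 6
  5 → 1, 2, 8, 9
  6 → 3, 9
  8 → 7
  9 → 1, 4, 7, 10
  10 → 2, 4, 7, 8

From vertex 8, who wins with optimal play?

A0 = {7}
A1: add {8} — 8 (Eve) has 8→7.
8 ∈ A1, so Eve can force the target.

Eve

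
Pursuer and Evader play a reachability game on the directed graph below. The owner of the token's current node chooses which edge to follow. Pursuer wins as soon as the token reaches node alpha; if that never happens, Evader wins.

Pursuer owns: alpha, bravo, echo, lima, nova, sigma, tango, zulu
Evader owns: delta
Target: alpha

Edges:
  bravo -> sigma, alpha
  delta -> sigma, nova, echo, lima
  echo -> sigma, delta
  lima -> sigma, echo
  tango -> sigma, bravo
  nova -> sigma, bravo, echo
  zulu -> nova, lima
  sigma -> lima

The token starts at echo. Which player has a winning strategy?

A0 = {alpha}
A1: add {bravo} — bravo (Pursuer) has bravo→alpha.
A2: add {nova, tango} — tango (Pursuer) has tango→bravo; nova (Pursuer) has nova→bravo.
A3: add {zulu} — zulu (Pursuer) has zulu→nova.
A4 = A3; e.g. sigma (Pursuer) has no edge into A3. Fixed point.
echo never enters the attractor, so Evader can avoid the target forever.

Evader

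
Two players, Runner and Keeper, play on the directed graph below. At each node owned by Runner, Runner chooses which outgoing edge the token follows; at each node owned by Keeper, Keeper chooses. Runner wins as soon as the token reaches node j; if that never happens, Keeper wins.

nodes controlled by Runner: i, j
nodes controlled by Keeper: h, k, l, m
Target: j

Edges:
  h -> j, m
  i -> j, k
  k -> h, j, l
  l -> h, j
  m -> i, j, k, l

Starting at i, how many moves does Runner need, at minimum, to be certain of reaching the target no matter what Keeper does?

1

A0 = {j}
A1: add {i} — i (Runner) has i→j.
A2 = A1; e.g. h (Keeper) can still go to m. Fixed point.
i enters the attractor at level 1, so Runner can force the target in 1 move from there.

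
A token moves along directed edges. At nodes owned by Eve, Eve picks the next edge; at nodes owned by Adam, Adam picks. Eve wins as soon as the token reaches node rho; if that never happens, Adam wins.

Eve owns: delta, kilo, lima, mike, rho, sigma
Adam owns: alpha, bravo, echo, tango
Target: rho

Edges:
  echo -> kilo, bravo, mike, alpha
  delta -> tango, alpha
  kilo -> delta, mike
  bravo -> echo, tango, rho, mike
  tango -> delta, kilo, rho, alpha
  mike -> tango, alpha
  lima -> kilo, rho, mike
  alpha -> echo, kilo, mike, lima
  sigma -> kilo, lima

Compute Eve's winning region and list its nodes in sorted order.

A0 = {rho}
A1: add {lima} — lima (Eve) has lima→rho.
A2: add {sigma} — sigma (Eve) has sigma→lima.
A3 = A2; e.g. echo (Adam) can still go to kilo. Fixed point.
Eve's winning region = {lima, rho, sigma}.

lima, rho, sigma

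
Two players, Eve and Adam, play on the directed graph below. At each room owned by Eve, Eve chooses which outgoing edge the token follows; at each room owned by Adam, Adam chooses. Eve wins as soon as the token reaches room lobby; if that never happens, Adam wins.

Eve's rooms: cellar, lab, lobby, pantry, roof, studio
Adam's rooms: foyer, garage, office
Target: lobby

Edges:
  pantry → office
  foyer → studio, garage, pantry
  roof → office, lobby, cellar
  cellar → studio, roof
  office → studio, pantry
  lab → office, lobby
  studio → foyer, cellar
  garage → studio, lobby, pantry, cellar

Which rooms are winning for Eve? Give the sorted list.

cellar, lab, lobby, roof, studio

A0 = {lobby}
A1: add {lab, roof} — lab (Eve) has lab→lobby; roof (Eve) has roof→lobby.
A2: add {cellar} — cellar (Eve) has cellar→roof.
A3: add {studio} — studio (Eve) has studio→cellar.
A4 = A3; e.g. office (Adam) can still go to pantry. Fixed point.
Eve's winning region = {cellar, lab, lobby, roof, studio}.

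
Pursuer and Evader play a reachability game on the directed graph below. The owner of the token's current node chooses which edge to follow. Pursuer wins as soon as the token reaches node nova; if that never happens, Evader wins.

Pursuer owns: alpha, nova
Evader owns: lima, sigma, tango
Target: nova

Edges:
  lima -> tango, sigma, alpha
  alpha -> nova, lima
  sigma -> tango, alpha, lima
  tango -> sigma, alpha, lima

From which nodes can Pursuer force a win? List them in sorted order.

A0 = {nova}
A1: add {alpha} — alpha (Pursuer) has alpha→nova.
A2 = A1; e.g. tango (Evader) can still go to sigma. Fixed point.
Pursuer's winning region = {alpha, nova}.

alpha, nova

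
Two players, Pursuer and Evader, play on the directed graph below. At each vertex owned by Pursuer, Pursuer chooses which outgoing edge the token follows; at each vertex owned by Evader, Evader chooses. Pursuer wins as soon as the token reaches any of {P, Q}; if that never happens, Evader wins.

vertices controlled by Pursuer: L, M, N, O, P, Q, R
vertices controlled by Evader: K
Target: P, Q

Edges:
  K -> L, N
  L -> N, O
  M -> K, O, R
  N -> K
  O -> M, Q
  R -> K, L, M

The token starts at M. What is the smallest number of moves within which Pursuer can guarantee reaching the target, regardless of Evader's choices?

A0 = {P, Q}
A1: add {O} — O (Pursuer) has O→Q.
A2: add {L, M} — L (Pursuer) has L→O; M (Pursuer) has M→O.
M enters the attractor at level 2, so Pursuer can force the target in 2 moves from there.

2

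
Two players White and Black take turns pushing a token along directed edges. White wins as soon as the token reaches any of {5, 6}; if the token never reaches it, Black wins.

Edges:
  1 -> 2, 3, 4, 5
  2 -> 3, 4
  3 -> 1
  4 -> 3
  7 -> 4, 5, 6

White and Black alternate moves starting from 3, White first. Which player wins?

Black

Track states (vertex, player-to-move).
A0 = {(5,White), (5,Black), (6,White), (6,Black)}
A1: add {(1,White), (7,White)}.
A2: add {(3,Black)}.
A3: add {(2,White), (4,White)}.
A4: add {(7,Black)}.
A5 = A4; e.g. (1,Black) stays out. (3,White) never enters ⇒ Black avoids the target.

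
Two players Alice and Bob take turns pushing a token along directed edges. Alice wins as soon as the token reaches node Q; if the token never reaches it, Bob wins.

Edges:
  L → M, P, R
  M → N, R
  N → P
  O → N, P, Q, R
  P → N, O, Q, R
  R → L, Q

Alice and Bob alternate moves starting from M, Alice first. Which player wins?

Track states (vertex, player-to-move).
A0 = {(Q,Alice), (Q,Bob)}
A1: add {(O,Alice), (P,Alice), (R,Alice)}.
A2: add {(N,Bob)}.
A3: add {(M,Alice)}.
(M,Alice) ∈ A3 ⇒ Alice forces the target.

Alice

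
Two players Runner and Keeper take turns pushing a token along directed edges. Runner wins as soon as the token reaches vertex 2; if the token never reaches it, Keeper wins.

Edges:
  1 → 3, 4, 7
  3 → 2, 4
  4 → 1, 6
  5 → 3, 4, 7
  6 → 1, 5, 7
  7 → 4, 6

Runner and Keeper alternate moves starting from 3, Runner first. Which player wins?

Track states (vertex, player-to-move).
A0 = {(2,Runner), (2,Keeper)}
A1: add {(3,Runner)}.
(3,Runner) ∈ A1 ⇒ Runner forces the target.

Runner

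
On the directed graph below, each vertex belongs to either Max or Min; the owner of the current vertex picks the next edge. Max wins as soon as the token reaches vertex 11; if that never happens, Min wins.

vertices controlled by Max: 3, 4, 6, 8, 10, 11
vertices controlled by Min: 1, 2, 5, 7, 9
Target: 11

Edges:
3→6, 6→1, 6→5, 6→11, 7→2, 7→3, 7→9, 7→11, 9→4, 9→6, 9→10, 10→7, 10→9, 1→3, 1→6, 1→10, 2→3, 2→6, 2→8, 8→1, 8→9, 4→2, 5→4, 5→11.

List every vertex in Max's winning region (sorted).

A0 = {11}
A1: add {6} — 6 (Max) has 6→11.
A2: add {3} — 3 (Max) has 3→6.
A3 = A2; e.g. 1 (Min) can still go to 10. Fixed point.
Max's winning region = {3, 6, 11}.

3, 6, 11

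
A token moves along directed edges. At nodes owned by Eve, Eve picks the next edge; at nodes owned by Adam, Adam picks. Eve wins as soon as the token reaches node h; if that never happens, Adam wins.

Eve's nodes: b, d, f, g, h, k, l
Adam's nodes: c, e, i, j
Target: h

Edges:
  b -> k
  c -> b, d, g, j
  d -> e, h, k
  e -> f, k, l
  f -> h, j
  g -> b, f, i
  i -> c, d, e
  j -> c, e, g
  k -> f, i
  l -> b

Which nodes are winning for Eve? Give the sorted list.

A0 = {h}
A1: add {d, f} — d (Eve) has d→h; f (Eve) has f→h.
A2: add {g, k} — g (Eve) has g→f; k (Eve) has k→f.
A3: add {b} — b (Eve) has b→k.
A4: add {l} — l (Eve) has l→b.
A5: add {e} — e (Adam): all of {f, k, l} already in.
A6 = A5; e.g. c (Adam) can still go to j. Fixed point.
Eve's winning region = {b, d, e, f, g, h, k, l}.

b, d, e, f, g, h, k, l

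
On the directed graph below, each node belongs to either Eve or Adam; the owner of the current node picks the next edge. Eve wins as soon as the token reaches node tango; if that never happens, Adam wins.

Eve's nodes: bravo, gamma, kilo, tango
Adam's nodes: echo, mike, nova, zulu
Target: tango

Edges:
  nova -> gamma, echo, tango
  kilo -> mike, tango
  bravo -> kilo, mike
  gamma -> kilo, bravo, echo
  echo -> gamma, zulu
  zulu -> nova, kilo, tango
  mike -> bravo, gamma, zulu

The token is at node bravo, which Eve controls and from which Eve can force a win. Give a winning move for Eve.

A0 = {tango}
A1: add {kilo} — kilo (Eve) has kilo→tango.
A2: add {bravo, gamma} — bravo (Eve) has bravo→kilo; gamma (Eve) has gamma→kilo.
A3 = A2; e.g. nova (Adam) can still go to echo. Fixed point.
From bravo, successor kilo is in the attractor (rank 1); the other successor mike is not.

kilo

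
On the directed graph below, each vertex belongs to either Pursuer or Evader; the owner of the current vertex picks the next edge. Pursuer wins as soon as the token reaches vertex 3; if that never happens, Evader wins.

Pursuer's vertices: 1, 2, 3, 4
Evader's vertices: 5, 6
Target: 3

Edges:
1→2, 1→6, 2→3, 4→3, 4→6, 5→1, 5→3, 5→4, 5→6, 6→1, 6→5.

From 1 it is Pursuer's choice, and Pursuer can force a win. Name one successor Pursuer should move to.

2

A0 = {3}
A1: add {2, 4} — 2 (Pursuer) has 2→3; 4 (Pursuer) has 4→3.
A2: add {1} — 1 (Pursuer) has 1→2.
A3 = A2; e.g. 5 (Evader) can still go to 6. Fixed point.
From 1, successor 2 is in the attractor (rank 1); the other successor 6 is not.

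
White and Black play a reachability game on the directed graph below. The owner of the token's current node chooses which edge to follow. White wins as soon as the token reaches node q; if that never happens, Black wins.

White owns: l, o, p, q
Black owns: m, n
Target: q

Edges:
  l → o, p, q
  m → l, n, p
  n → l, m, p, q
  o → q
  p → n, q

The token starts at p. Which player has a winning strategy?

A0 = {q}
A1: add {l, o, p} — l (White) has l→q; o (White) has o→q; p (White) has p→q.
A2 = A1; e.g. m (Black) can still go to n. Fixed point.
p ∈ A1, so White can force the target.

White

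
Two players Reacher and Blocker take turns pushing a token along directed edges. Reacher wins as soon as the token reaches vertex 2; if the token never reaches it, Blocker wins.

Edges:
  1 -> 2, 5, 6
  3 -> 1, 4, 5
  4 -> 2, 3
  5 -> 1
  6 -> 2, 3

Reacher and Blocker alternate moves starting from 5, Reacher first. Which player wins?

Blocker

Track states (vertex, player-to-move).
A0 = {(2,Reacher), (2,Blocker)}
A1: add {(1,Reacher), (4,Reacher), (6,Reacher)}.
A2: add {(5,Blocker)}.
A3: add {(3,Reacher)}.
A4: add {(4,Blocker), (6,Blocker)}.
A5 = A4; e.g. (1,Blocker) stays out. (5,Reacher) never enters ⇒ Blocker avoids the target.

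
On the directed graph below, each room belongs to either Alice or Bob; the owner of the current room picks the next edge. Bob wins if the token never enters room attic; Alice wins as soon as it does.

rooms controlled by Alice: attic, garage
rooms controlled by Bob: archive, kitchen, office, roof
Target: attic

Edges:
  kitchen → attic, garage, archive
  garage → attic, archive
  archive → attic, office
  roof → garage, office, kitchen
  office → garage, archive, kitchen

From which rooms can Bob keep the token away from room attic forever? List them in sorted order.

archive, kitchen, office, roof

A0 = {attic}
A1: add {garage} — garage (Alice) has garage→attic.
A2 = A1; e.g. archive (Bob) can still go to office. Fixed point.
Alice's attractor = {attic, garage}; Bob avoids the target exactly from the complement.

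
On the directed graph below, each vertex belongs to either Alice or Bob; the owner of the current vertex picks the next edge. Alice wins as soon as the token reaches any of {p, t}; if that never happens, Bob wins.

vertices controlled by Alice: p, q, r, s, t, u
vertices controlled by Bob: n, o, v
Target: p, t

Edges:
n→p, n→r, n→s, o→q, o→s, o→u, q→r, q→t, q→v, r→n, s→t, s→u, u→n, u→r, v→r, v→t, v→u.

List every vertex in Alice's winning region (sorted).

p, q, s, t

A0 = {p, t}
A1: add {q, s} — q (Alice) has q→t; s (Alice) has s→t.
A2 = A1; e.g. n (Bob) can still go to r. Fixed point.
Alice's winning region = {p, q, s, t}.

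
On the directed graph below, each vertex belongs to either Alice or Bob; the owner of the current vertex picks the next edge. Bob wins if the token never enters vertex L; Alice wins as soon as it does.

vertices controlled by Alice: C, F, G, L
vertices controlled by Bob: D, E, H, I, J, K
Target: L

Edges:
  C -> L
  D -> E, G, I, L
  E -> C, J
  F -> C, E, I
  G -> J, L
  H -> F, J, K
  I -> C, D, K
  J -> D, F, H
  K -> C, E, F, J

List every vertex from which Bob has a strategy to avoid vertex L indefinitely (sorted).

D, E, H, I, J, K

A0 = {L}
A1: add {C, G} — C (Alice) has C→L; G (Alice) has G→L.
A2: add {F} — F (Alice) has F→C.
A3 = A2; e.g. D (Bob) can still go to E. Fixed point.
Alice's attractor = {C, F, G, L}; Bob avoids the target exactly from the complement.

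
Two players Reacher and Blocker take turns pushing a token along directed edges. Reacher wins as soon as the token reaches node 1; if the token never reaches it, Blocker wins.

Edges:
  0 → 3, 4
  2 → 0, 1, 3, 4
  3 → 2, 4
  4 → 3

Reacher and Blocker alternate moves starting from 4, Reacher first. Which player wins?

Track states (vertex, player-to-move).
A0 = {(1,Reacher), (1,Blocker)}
A1: add {(2,Reacher)}.
A2 = A1; e.g. (0,Reacher) stays out. (4,Reacher) never enters ⇒ Blocker avoids the target.

Blocker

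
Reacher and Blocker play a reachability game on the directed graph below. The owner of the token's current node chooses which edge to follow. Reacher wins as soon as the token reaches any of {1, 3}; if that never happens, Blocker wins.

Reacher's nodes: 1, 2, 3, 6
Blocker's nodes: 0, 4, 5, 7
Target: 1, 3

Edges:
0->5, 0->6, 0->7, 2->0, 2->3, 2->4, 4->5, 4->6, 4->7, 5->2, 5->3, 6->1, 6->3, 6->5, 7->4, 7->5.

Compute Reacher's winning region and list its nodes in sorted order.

1, 2, 3, 5, 6

A0 = {1, 3}
A1: add {2, 6} — 2 (Reacher) has 2→3; 6 (Reacher) has 6→1.
A2: add {5} — 5 (Blocker): all of {2, 3} already in.
A3 = A2; e.g. 0 (Blocker) can still go to 7. Fixed point.
Reacher's winning region = {1, 2, 3, 5, 6}.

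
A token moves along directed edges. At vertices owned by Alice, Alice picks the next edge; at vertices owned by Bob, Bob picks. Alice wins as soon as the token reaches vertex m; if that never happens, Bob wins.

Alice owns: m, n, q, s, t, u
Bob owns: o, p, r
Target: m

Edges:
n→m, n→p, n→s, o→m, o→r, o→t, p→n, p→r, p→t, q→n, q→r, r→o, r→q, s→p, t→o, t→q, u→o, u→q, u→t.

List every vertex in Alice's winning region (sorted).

m, n, q, t, u

A0 = {m}
A1: add {n} — n (Alice) has n→m.
A2: add {q} — q (Alice) has q→n.
A3: add {t, u} — t (Alice) has t→q; u (Alice) has u→q.
A4 = A3; e.g. o (Bob) can still go to r. Fixed point.
Alice's winning region = {m, n, q, t, u}.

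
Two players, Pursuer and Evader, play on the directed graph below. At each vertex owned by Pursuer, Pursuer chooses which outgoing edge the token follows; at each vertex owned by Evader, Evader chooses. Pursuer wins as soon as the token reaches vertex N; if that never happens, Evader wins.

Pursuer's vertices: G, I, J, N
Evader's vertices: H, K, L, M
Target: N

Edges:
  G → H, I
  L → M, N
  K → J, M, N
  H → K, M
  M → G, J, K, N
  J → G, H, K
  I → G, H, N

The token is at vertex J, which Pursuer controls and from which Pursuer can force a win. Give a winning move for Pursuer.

A0 = {N}
A1: add {I} — I (Pursuer) has I→N.
A2: add {G} — G (Pursuer) has G→I.
A3: add {J} — J (Pursuer) has J→G.
A4 = A3; e.g. H (Evader) can still go to K. Fixed point.
From J, successor G is in the attractor (rank 2); the other successors H, K are not.

G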